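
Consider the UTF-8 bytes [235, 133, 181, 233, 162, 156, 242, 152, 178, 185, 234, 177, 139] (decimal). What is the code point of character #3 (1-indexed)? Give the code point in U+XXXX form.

U+98CB9

Offset 0: leading byte 0xEB = 11101011 → 3-byte char #1 = EB 85 B5.
Offset 3: leading byte 0xE9 = 11101001 → 3-byte char #2 = E9 A2 9C.
Offset 6: leading byte 0xF2 = 11110010 → 4-byte char #3 = F2 98 B2 B9.
Leading byte 0xF2 = 11110010 matches 11110xxx → 4-byte sequence.
Byte 1: 0xF2 = 11110010, payload 010 (3 bits).
Byte 2: 0x98 = 10011000 (10xxxxxx ✓), payload 011000.
Byte 3: 0xB2 = 10110010 (10xxxxxx ✓), payload 110010.
Byte 4: 0xB9 = 10111001 (10xxxxxx ✓), payload 111001.
Concatenate: 010011000110010111001 = 0x98CB9 (21 bits → U+98CB9).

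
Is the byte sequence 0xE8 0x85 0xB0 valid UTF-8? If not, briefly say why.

valid

Leading byte 0xE8 = 11101000 → 3-byte form.
Continuation bytes 0x85=10000101, 0xB0=10110000 all match 10xxxxxx.
Decoded value 0x8170 is ≥ 0x800 (shortest form) and not a surrogate.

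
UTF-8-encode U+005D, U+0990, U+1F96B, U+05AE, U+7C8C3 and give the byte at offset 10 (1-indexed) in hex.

1-indexed offset 10 is 0-indexed offset 9.
U+005D → 1-byte form 5D at offsets 0–0.
U+0990 → 3-byte form E0 A6 90 at offsets 1–3.
U+1F96B → 4-byte form F0 9F A5 AB at offsets 4–7.
U+05AE → 2-byte form D6 AE at offsets 8–9.
Offset 9 falls in char 4's range; it's byte 2 of D6 AE = 0xAE.

0xAE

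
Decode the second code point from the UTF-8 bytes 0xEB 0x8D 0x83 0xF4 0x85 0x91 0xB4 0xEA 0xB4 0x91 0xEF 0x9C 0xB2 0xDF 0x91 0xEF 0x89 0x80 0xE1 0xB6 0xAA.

Offset 0: leading byte 0xEB = 11101011 → 3-byte char #1 = EB 8D 83.
Offset 3: leading byte 0xF4 = 11110100 → 4-byte char #2 = F4 85 91 B4.
Leading byte 0xF4 = 11110100 matches 11110xxx → 4-byte sequence.
Byte 1: 0xF4 = 11110100, payload 100 (3 bits).
Byte 2: 0x85 = 10000101 (10xxxxxx ✓), payload 000101.
Byte 3: 0x91 = 10010001 (10xxxxxx ✓), payload 010001.
Byte 4: 0xB4 = 10110100 (10xxxxxx ✓), payload 110100.
Concatenate: 100000101010001110100 = 0x105474 (21 bits → U+105474).

U+105474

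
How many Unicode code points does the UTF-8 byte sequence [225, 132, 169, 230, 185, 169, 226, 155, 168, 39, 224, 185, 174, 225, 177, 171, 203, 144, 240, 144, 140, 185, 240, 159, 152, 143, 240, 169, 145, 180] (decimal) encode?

10

Byte at offset 0: 0xE1 = 11100001 → 3-byte char (#1). Advance 3.
Byte at offset 3: 0xE6 = 11100110 → 3-byte char (#2). Advance 3.
Byte at offset 6: 0xE2 = 11100010 → 3-byte char (#3). Advance 3.
Byte at offset 9: 0x27 = 00100111 → 1-byte char (#4). Advance 1.
Byte at offset 10: 0xE0 = 11100000 → 3-byte char (#5). Advance 3.
Byte at offset 13: 0xE1 = 11100001 → 3-byte char (#6). Advance 3.
Byte at offset 16: 0xCB = 11001011 → 2-byte char (#7). Advance 2.
Byte at offset 18: 0xF0 = 11110000 → 4-byte char (#8). Advance 4.
Byte at offset 22: 0xF0 = 11110000 → 4-byte char (#9). Advance 4.
Byte at offset 26: 0xF0 = 11110000 → 4-byte char (#10). Advance 4.
Reached end at offset 30 after 10 code points.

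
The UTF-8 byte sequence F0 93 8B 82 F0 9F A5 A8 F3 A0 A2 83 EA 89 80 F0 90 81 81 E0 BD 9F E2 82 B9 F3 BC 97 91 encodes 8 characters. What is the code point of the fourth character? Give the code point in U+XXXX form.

U+A240

Offset 0: leading byte 0xF0 = 11110000 → 4-byte char #1 = F0 93 8B 82.
Offset 4: leading byte 0xF0 = 11110000 → 4-byte char #2 = F0 9F A5 A8.
Offset 8: leading byte 0xF3 = 11110011 → 4-byte char #3 = F3 A0 A2 83.
Offset 12: leading byte 0xEA = 11101010 → 3-byte char #4 = EA 89 80.
Leading byte 0xEA = 11101010 matches 1110xxxx → 3-byte sequence.
Byte 1: 0xEA = 11101010, payload 1010 (4 bits).
Byte 2: 0x89 = 10001001 (10xxxxxx ✓), payload 001001.
Byte 3: 0x80 = 10000000 (10xxxxxx ✓), payload 000000.
Concatenate: 1010001001000000 = 0xA240 (16 bits → U+A240).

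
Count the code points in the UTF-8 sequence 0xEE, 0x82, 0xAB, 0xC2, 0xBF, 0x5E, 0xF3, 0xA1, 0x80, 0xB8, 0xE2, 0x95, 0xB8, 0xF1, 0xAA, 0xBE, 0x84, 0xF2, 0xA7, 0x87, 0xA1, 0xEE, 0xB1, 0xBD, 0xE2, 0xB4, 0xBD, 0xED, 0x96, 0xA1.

Byte at offset 0: 0xEE = 11101110 → 3-byte char (#1). Advance 3.
Byte at offset 3: 0xC2 = 11000010 → 2-byte char (#2). Advance 2.
Byte at offset 5: 0x5E = 01011110 → 1-byte char (#3). Advance 1.
Byte at offset 6: 0xF3 = 11110011 → 4-byte char (#4). Advance 4.
Byte at offset 10: 0xE2 = 11100010 → 3-byte char (#5). Advance 3.
Byte at offset 13: 0xF1 = 11110001 → 4-byte char (#6). Advance 4.
Byte at offset 17: 0xF2 = 11110010 → 4-byte char (#7). Advance 4.
Byte at offset 21: 0xEE = 11101110 → 3-byte char (#8). Advance 3.
Byte at offset 24: 0xE2 = 11100010 → 3-byte char (#9). Advance 3.
Byte at offset 27: 0xED = 11101101 → 3-byte char (#10). Advance 3.
Reached end at offset 30 after 10 code points.

10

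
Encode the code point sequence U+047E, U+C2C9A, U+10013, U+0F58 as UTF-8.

U+047E: 2-byte form → D1 BE.
U+C2C9A: 4-byte form → F3 82 B2 9A.
U+10013: 4-byte form → F0 90 80 93.
U+0F58: 3-byte form → E0 BD 98.
Concatenated (13 bytes): D1 BE F3 82 B2 9A F0 90 80 93 E0 BD 98.

D1 BE F3 82 B2 9A F0 90 80 93 E0 BD 98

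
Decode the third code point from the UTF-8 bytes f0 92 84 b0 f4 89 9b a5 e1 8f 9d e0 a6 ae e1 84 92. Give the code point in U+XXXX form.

U+13DD

Offset 0: leading byte 0xF0 = 11110000 → 4-byte char #1 = F0 92 84 B0.
Offset 4: leading byte 0xF4 = 11110100 → 4-byte char #2 = F4 89 9B A5.
Offset 8: leading byte 0xE1 = 11100001 → 3-byte char #3 = E1 8F 9D.
Leading byte 0xE1 = 11100001 matches 1110xxxx → 3-byte sequence.
Byte 1: 0xE1 = 11100001, payload 0001 (4 bits).
Byte 2: 0x8F = 10001111 (10xxxxxx ✓), payload 001111.
Byte 3: 0x9D = 10011101 (10xxxxxx ✓), payload 011101.
Concatenate: 0001001111011101 = 0x13DD (16 bits → U+13DD).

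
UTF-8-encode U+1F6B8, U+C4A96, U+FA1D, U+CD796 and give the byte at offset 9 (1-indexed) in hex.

0xEF

1-indexed offset 9 is 0-indexed offset 8.
U+1F6B8 → 4-byte form F0 9F 9A B8 at offsets 0–3.
U+C4A96 → 4-byte form F3 84 AA 96 at offsets 4–7.
U+FA1D → 3-byte form EF A8 9D at offsets 8–10.
Offset 8 falls in char 3's range; it's byte 1 of EF A8 9D = 0xEF.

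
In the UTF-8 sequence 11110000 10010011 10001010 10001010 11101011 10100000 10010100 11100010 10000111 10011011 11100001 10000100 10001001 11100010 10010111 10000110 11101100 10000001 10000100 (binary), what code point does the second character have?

U+B814

Offset 0: leading byte 0xF0 = 11110000 → 4-byte char #1 = F0 93 8A 8A.
Offset 4: leading byte 0xEB = 11101011 → 3-byte char #2 = EB A0 94.
Leading byte 0xEB = 11101011 matches 1110xxxx → 3-byte sequence.
Byte 1: 0xEB = 11101011, payload 1011 (4 bits).
Byte 2: 0xA0 = 10100000 (10xxxxxx ✓), payload 100000.
Byte 3: 0x94 = 10010100 (10xxxxxx ✓), payload 010100.
Concatenate: 1011100000010100 = 0xB814 (16 bits → U+B814).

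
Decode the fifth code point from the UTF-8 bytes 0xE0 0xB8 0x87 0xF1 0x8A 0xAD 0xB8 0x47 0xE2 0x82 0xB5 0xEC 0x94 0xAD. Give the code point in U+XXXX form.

Offset 0: leading byte 0xE0 = 11100000 → 3-byte char #1 = E0 B8 87.
Offset 3: leading byte 0xF1 = 11110001 → 4-byte char #2 = F1 8A AD B8.
Offset 7: leading byte 0x47 = 01000111 → 1-byte char #3 = 47.
Offset 8: leading byte 0xE2 = 11100010 → 3-byte char #4 = E2 82 B5.
Offset 11: leading byte 0xEC = 11101100 → 3-byte char #5 = EC 94 AD.
Leading byte 0xEC = 11101100 matches 1110xxxx → 3-byte sequence.
Byte 1: 0xEC = 11101100, payload 1100 (4 bits).
Byte 2: 0x94 = 10010100 (10xxxxxx ✓), payload 010100.
Byte 3: 0xAD = 10101101 (10xxxxxx ✓), payload 101101.
Concatenate: 1100010100101101 = 0xC52D (16 bits → U+C52D).

U+C52D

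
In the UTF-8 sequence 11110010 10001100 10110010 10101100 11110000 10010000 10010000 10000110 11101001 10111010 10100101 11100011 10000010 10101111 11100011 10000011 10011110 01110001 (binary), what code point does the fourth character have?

Offset 0: leading byte 0xF2 = 11110010 → 4-byte char #1 = F2 8C B2 AC.
Offset 4: leading byte 0xF0 = 11110000 → 4-byte char #2 = F0 90 90 86.
Offset 8: leading byte 0xE9 = 11101001 → 3-byte char #3 = E9 BA A5.
Offset 11: leading byte 0xE3 = 11100011 → 3-byte char #4 = E3 82 AF.
Leading byte 0xE3 = 11100011 matches 1110xxxx → 3-byte sequence.
Byte 1: 0xE3 = 11100011, payload 0011 (4 bits).
Byte 2: 0x82 = 10000010 (10xxxxxx ✓), payload 000010.
Byte 3: 0xAF = 10101111 (10xxxxxx ✓), payload 101111.
Concatenate: 0011000010101111 = 0x30AF (16 bits → U+30AF).

U+30AF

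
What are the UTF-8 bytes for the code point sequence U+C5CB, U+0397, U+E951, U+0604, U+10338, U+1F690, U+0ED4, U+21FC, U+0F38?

EC 97 8B CE 97 EE A5 91 D8 84 F0 90 8C B8 F0 9F 9A 90 E0 BB 94 E2 87 BC E0 BC B8

U+C5CB: 3-byte form → EC 97 8B.
U+0397: 2-byte form → CE 97.
U+E951: 3-byte form → EE A5 91.
U+0604: 2-byte form → D8 84.
U+10338: 4-byte form → F0 90 8C B8.
U+1F690: 4-byte form → F0 9F 9A 90.
U+0ED4: 3-byte form → E0 BB 94.
U+21FC: 3-byte form → E2 87 BC.
U+0F38: 3-byte form → E0 BC B8.
Concatenated (27 bytes): EC 97 8B CE 97 EE A5 91 D8 84 F0 90 8C B8 F0 9F 9A 90 E0 BB 94 E2 87 BC E0 BC B8.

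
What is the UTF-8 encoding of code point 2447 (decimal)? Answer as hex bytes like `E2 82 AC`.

E0 A6 8F

U+098F = 0x98F = 2447 decimal. In range U+0800–U+FFFF → 3-byte form: 1110xxxx 10xxxxxx 10xxxxxx.
Binary (16 bits): 0000100110001111.
Split 4+6+6: 0000 | 100110 | 001111.
Byte 1: 11100000 = 0xE0.
Byte 2: 10100110 = 0xA6.
Byte 3: 10001111 = 0x8F.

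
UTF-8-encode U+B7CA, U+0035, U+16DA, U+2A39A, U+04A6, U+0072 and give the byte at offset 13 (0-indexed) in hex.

0x72

U+B7CA → 3-byte form EB 9F 8A at offsets 0–2.
U+0035 → 1-byte form 35 at offsets 3–3.
U+16DA → 3-byte form E1 9B 9A at offsets 4–6.
U+2A39A → 4-byte form F0 AA 8E 9A at offsets 7–10.
U+04A6 → 2-byte form D2 A6 at offsets 11–12.
U+0072 → 1-byte form 72 at offsets 13–13.
Offset 13 falls in char 6's range; it's byte 1 of 72 = 0x72.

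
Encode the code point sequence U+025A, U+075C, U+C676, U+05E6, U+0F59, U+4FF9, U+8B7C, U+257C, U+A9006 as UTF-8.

U+025A: 2-byte form → C9 9A.
U+075C: 2-byte form → DD 9C.
U+C676: 3-byte form → EC 99 B6.
U+05E6: 2-byte form → D7 A6.
U+0F59: 3-byte form → E0 BD 99.
U+4FF9: 3-byte form → E4 BF B9.
U+8B7C: 3-byte form → E8 AD BC.
U+257C: 3-byte form → E2 95 BC.
U+A9006: 4-byte form → F2 A9 80 86.
Concatenated (25 bytes): C9 9A DD 9C EC 99 B6 D7 A6 E0 BD 99 E4 BF B9 E8 AD BC E2 95 BC F2 A9 80 86.

C9 9A DD 9C EC 99 B6 D7 A6 E0 BD 99 E4 BF B9 E8 AD BC E2 95 BC F2 A9 80 86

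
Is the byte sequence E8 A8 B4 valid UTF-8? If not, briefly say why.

Leading byte 0xE8 = 11101000 → 3-byte form.
Continuation bytes 0xA8=10101000, 0xB4=10110100 all match 10xxxxxx.
Decoded value 0x8A34 is ≥ 0x800 (shortest form) and not a surrogate.

valid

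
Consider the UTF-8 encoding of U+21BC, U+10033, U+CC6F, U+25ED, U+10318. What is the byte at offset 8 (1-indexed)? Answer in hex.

1-indexed offset 8 is 0-indexed offset 7.
U+21BC → 3-byte form E2 86 BC at offsets 0–2.
U+10033 → 4-byte form F0 90 80 B3 at offsets 3–6.
U+CC6F → 3-byte form EC B1 AF at offsets 7–9.
Offset 7 falls in char 3's range; it's byte 1 of EC B1 AF = 0xEC.

0xEC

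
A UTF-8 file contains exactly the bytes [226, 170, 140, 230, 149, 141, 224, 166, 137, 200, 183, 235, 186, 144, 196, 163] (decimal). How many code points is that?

Byte at offset 0: 0xE2 = 11100010 → 3-byte char (#1). Advance 3.
Byte at offset 3: 0xE6 = 11100110 → 3-byte char (#2). Advance 3.
Byte at offset 6: 0xE0 = 11100000 → 3-byte char (#3). Advance 3.
Byte at offset 9: 0xC8 = 11001000 → 2-byte char (#4). Advance 2.
Byte at offset 11: 0xEB = 11101011 → 3-byte char (#5). Advance 3.
Byte at offset 14: 0xC4 = 11000100 → 2-byte char (#6). Advance 2.
Reached end at offset 16 after 6 code points.

6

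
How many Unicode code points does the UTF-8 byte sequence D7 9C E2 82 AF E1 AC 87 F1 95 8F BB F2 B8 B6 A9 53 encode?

Byte at offset 0: 0xD7 = 11010111 → 2-byte char (#1). Advance 2.
Byte at offset 2: 0xE2 = 11100010 → 3-byte char (#2). Advance 3.
Byte at offset 5: 0xE1 = 11100001 → 3-byte char (#3). Advance 3.
Byte at offset 8: 0xF1 = 11110001 → 4-byte char (#4). Advance 4.
Byte at offset 12: 0xF2 = 11110010 → 4-byte char (#5). Advance 4.
Byte at offset 16: 0x53 = 01010011 → 1-byte char (#6). Advance 1.
Reached end at offset 17 after 6 code points.

6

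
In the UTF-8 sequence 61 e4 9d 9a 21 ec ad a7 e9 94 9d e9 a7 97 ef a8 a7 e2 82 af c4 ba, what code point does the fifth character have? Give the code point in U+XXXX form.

U+951D

Offset 0: leading byte 0x61 = 01100001 → 1-byte char #1 = 61.
Offset 1: leading byte 0xE4 = 11100100 → 3-byte char #2 = E4 9D 9A.
Offset 4: leading byte 0x21 = 00100001 → 1-byte char #3 = 21.
Offset 5: leading byte 0xEC = 11101100 → 3-byte char #4 = EC AD A7.
Offset 8: leading byte 0xE9 = 11101001 → 3-byte char #5 = E9 94 9D.
Leading byte 0xE9 = 11101001 matches 1110xxxx → 3-byte sequence.
Byte 1: 0xE9 = 11101001, payload 1001 (4 bits).
Byte 2: 0x94 = 10010100 (10xxxxxx ✓), payload 010100.
Byte 3: 0x9D = 10011101 (10xxxxxx ✓), payload 011101.
Concatenate: 1001010100011101 = 0x951D (16 bits → U+951D).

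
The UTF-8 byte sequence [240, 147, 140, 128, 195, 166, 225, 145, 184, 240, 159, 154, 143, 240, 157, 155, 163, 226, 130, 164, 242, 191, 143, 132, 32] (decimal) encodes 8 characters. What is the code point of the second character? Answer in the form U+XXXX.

Offset 0: leading byte 0xF0 = 11110000 → 4-byte char #1 = F0 93 8C 80.
Offset 4: leading byte 0xC3 = 11000011 → 2-byte char #2 = C3 A6.
Leading byte 0xC3 = 11000011 matches 110xxxxx → 2-byte sequence.
Byte 1: 0xC3 = 11000011, payload 00011 (5 bits).
Byte 2: 0xA6 = 10100110 (10xxxxxx ✓), payload 100110.
Concatenate: 00011100110 = 0xE6 (11 bits → U+00E6).

U+00E6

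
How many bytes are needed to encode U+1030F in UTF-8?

U+1030F = 0x1030F. UTF-8 uses 1 byte below 0x80, 2 below 0x800, 3 below 0x10000, 4 up to 0x10FFFF. 0x1030F is in U+10000–U+10FFFF → 4 bytes.

4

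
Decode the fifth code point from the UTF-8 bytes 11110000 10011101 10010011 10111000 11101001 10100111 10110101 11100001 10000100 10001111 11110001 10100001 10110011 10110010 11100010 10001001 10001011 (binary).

U+224B

Offset 0: leading byte 0xF0 = 11110000 → 4-byte char #1 = F0 9D 93 B8.
Offset 4: leading byte 0xE9 = 11101001 → 3-byte char #2 = E9 A7 B5.
Offset 7: leading byte 0xE1 = 11100001 → 3-byte char #3 = E1 84 8F.
Offset 10: leading byte 0xF1 = 11110001 → 4-byte char #4 = F1 A1 B3 B2.
Offset 14: leading byte 0xE2 = 11100010 → 3-byte char #5 = E2 89 8B.
Leading byte 0xE2 = 11100010 matches 1110xxxx → 3-byte sequence.
Byte 1: 0xE2 = 11100010, payload 0010 (4 bits).
Byte 2: 0x89 = 10001001 (10xxxxxx ✓), payload 001001.
Byte 3: 0x8B = 10001011 (10xxxxxx ✓), payload 001011.
Concatenate: 0010001001001011 = 0x224B (16 bits → U+224B).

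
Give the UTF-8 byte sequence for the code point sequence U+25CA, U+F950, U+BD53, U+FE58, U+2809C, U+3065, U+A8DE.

E2 97 8A EF A5 90 EB B5 93 EF B9 98 F0 A8 82 9C E3 81 A5 EA A3 9E

U+25CA: 3-byte form → E2 97 8A.
U+F950: 3-byte form → EF A5 90.
U+BD53: 3-byte form → EB B5 93.
U+FE58: 3-byte form → EF B9 98.
U+2809C: 4-byte form → F0 A8 82 9C.
U+3065: 3-byte form → E3 81 A5.
U+A8DE: 3-byte form → EA A3 9E.
Concatenated (22 bytes): E2 97 8A EF A5 90 EB B5 93 EF B9 98 F0 A8 82 9C E3 81 A5 EA A3 9E.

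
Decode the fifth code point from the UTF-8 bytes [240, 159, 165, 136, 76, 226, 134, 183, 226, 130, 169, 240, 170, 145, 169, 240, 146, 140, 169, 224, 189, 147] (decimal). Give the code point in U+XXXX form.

U+2A469

Offset 0: leading byte 0xF0 = 11110000 → 4-byte char #1 = F0 9F A5 88.
Offset 4: leading byte 0x4C = 01001100 → 1-byte char #2 = 4C.
Offset 5: leading byte 0xE2 = 11100010 → 3-byte char #3 = E2 86 B7.
Offset 8: leading byte 0xE2 = 11100010 → 3-byte char #4 = E2 82 A9.
Offset 11: leading byte 0xF0 = 11110000 → 4-byte char #5 = F0 AA 91 A9.
Leading byte 0xF0 = 11110000 matches 11110xxx → 4-byte sequence.
Byte 1: 0xF0 = 11110000, payload 000 (3 bits).
Byte 2: 0xAA = 10101010 (10xxxxxx ✓), payload 101010.
Byte 3: 0x91 = 10010001 (10xxxxxx ✓), payload 010001.
Byte 4: 0xA9 = 10101001 (10xxxxxx ✓), payload 101001.
Concatenate: 000101010010001101001 = 0x2A469 (21 bits → U+2A469).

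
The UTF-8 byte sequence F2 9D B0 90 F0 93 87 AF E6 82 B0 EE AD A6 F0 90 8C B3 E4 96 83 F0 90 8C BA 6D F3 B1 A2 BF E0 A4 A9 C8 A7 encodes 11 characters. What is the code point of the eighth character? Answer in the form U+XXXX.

U+006D

Offset 0: leading byte 0xF2 = 11110010 → 4-byte char #1 = F2 9D B0 90.
Offset 4: leading byte 0xF0 = 11110000 → 4-byte char #2 = F0 93 87 AF.
Offset 8: leading byte 0xE6 = 11100110 → 3-byte char #3 = E6 82 B0.
Offset 11: leading byte 0xEE = 11101110 → 3-byte char #4 = EE AD A6.
Offset 14: leading byte 0xF0 = 11110000 → 4-byte char #5 = F0 90 8C B3.
Offset 18: leading byte 0xE4 = 11100100 → 3-byte char #6 = E4 96 83.
Offset 21: leading byte 0xF0 = 11110000 → 4-byte char #7 = F0 90 8C BA.
Offset 25: leading byte 0x6D = 01101101 → 1-byte char #8 = 6D.
Leading byte 0x6D = 01101101 matches 0xxxxxxx → 1-byte sequence.
Byte 1: 0x6D = 01101101, payload 1101101 (7 bits).
Concatenate: 1101101 = 0x6D (7 bits → U+006D).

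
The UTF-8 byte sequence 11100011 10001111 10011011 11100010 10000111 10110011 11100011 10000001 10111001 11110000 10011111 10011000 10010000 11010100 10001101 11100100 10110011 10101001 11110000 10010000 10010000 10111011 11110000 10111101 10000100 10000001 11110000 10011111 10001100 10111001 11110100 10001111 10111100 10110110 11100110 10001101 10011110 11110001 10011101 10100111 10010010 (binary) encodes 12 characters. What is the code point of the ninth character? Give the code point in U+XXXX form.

U+1F339

Offset 0: leading byte 0xE3 = 11100011 → 3-byte char #1 = E3 8F 9B.
Offset 3: leading byte 0xE2 = 11100010 → 3-byte char #2 = E2 87 B3.
Offset 6: leading byte 0xE3 = 11100011 → 3-byte char #3 = E3 81 B9.
Offset 9: leading byte 0xF0 = 11110000 → 4-byte char #4 = F0 9F 98 90.
Offset 13: leading byte 0xD4 = 11010100 → 2-byte char #5 = D4 8D.
Offset 15: leading byte 0xE4 = 11100100 → 3-byte char #6 = E4 B3 A9.
Offset 18: leading byte 0xF0 = 11110000 → 4-byte char #7 = F0 90 90 BB.
Offset 22: leading byte 0xF0 = 11110000 → 4-byte char #8 = F0 BD 84 81.
Offset 26: leading byte 0xF0 = 11110000 → 4-byte char #9 = F0 9F 8C B9.
Leading byte 0xF0 = 11110000 matches 11110xxx → 4-byte sequence.
Byte 1: 0xF0 = 11110000, payload 000 (3 bits).
Byte 2: 0x9F = 10011111 (10xxxxxx ✓), payload 011111.
Byte 3: 0x8C = 10001100 (10xxxxxx ✓), payload 001100.
Byte 4: 0xB9 = 10111001 (10xxxxxx ✓), payload 111001.
Concatenate: 000011111001100111001 = 0x1F339 (21 bits → U+1F339).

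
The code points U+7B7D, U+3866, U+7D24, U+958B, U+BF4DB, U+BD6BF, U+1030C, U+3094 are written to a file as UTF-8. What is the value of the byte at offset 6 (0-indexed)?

U+7B7D → 3-byte form E7 AD BD at offsets 0–2.
U+3866 → 3-byte form E3 A1 A6 at offsets 3–5.
U+7D24 → 3-byte form E7 B4 A4 at offsets 6–8.
Offset 6 falls in char 3's range; it's byte 1 of E7 B4 A4 = 0xE7.

0xE7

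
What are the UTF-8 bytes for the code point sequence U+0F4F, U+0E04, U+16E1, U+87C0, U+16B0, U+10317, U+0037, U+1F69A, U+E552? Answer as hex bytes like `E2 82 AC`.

U+0F4F: 3-byte form → E0 BD 8F.
U+0E04: 3-byte form → E0 B8 84.
U+16E1: 3-byte form → E1 9B A1.
U+87C0: 3-byte form → E8 9F 80.
U+16B0: 3-byte form → E1 9A B0.
U+10317: 4-byte form → F0 90 8C 97.
U+0037: 1-byte form → 37.
U+1F69A: 4-byte form → F0 9F 9A 9A.
U+E552: 3-byte form → EE 95 92.
Concatenated (27 bytes): E0 BD 8F E0 B8 84 E1 9B A1 E8 9F 80 E1 9A B0 F0 90 8C 97 37 F0 9F 9A 9A EE 95 92.

E0 BD 8F E0 B8 84 E1 9B A1 E8 9F 80 E1 9A B0 F0 90 8C 97 37 F0 9F 9A 9A EE 95 92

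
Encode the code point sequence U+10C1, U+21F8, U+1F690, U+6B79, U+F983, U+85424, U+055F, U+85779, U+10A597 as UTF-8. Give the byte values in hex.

E1 83 81 E2 87 B8 F0 9F 9A 90 E6 AD B9 EF A6 83 F2 85 90 A4 D5 9F F2 85 9D B9 F4 8A 96 97

U+10C1: 3-byte form → E1 83 81.
U+21F8: 3-byte form → E2 87 B8.
U+1F690: 4-byte form → F0 9F 9A 90.
U+6B79: 3-byte form → E6 AD B9.
U+F983: 3-byte form → EF A6 83.
U+85424: 4-byte form → F2 85 90 A4.
U+055F: 2-byte form → D5 9F.
U+85779: 4-byte form → F2 85 9D B9.
U+10A597: 4-byte form → F4 8A 96 97.
Concatenated (30 bytes): E1 83 81 E2 87 B8 F0 9F 9A 90 E6 AD B9 EF A6 83 F2 85 90 A4 D5 9F F2 85 9D B9 F4 8A 96 97.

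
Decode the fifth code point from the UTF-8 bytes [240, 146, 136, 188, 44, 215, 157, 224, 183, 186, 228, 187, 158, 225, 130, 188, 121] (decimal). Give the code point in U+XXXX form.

U+4EDE

Offset 0: leading byte 0xF0 = 11110000 → 4-byte char #1 = F0 92 88 BC.
Offset 4: leading byte 0x2C = 00101100 → 1-byte char #2 = 2C.
Offset 5: leading byte 0xD7 = 11010111 → 2-byte char #3 = D7 9D.
Offset 7: leading byte 0xE0 = 11100000 → 3-byte char #4 = E0 B7 BA.
Offset 10: leading byte 0xE4 = 11100100 → 3-byte char #5 = E4 BB 9E.
Leading byte 0xE4 = 11100100 matches 1110xxxx → 3-byte sequence.
Byte 1: 0xE4 = 11100100, payload 0100 (4 bits).
Byte 2: 0xBB = 10111011 (10xxxxxx ✓), payload 111011.
Byte 3: 0x9E = 10011110 (10xxxxxx ✓), payload 011110.
Concatenate: 0100111011011110 = 0x4EDE (16 bits → U+4EDE).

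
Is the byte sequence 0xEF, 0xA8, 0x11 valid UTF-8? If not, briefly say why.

invalid (non-continuation byte where continuation expected)

Leading byte 0xEF = 11101111 → 3-byte form.
Byte 3 is 0x11 = 00010001, which is not 10xxxxxx — expected a continuation byte.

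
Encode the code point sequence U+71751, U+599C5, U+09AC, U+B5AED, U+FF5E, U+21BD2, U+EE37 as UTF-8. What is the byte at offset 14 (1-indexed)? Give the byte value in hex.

0xAB

1-indexed offset 14 is 0-indexed offset 13.
U+71751 → 4-byte form F1 B1 9D 91 at offsets 0–3.
U+599C5 → 4-byte form F1 99 A7 85 at offsets 4–7.
U+09AC → 3-byte form E0 A6 AC at offsets 8–10.
U+B5AED → 4-byte form F2 B5 AB AD at offsets 11–14.
Offset 13 falls in char 4's range; it's byte 3 of F2 B5 AB AD = 0xAB.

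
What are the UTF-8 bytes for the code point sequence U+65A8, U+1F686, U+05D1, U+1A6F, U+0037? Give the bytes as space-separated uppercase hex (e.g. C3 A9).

E6 96 A8 F0 9F 9A 86 D7 91 E1 A9 AF 37

U+65A8: 3-byte form → E6 96 A8.
U+1F686: 4-byte form → F0 9F 9A 86.
U+05D1: 2-byte form → D7 91.
U+1A6F: 3-byte form → E1 A9 AF.
U+0037: 1-byte form → 37.
Concatenated (13 bytes): E6 96 A8 F0 9F 9A 86 D7 91 E1 A9 AF 37.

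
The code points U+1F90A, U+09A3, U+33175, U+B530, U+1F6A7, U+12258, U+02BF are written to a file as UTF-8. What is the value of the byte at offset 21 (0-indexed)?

0x98

U+1F90A → 4-byte form F0 9F A4 8A at offsets 0–3.
U+09A3 → 3-byte form E0 A6 A3 at offsets 4–6.
U+33175 → 4-byte form F0 B3 85 B5 at offsets 7–10.
U+B530 → 3-byte form EB 94 B0 at offsets 11–13.
U+1F6A7 → 4-byte form F0 9F 9A A7 at offsets 14–17.
U+12258 → 4-byte form F0 92 89 98 at offsets 18–21.
Offset 21 falls in char 6's range; it's byte 4 of F0 92 89 98 = 0x98.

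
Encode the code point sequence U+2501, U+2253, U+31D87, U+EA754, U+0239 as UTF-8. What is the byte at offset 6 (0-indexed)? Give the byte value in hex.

0xF0

U+2501 → 3-byte form E2 94 81 at offsets 0–2.
U+2253 → 3-byte form E2 89 93 at offsets 3–5.
U+31D87 → 4-byte form F0 B1 B6 87 at offsets 6–9.
Offset 6 falls in char 3's range; it's byte 1 of F0 B1 B6 87 = 0xF0.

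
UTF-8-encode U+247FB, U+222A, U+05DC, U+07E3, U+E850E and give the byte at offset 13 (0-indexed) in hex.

0x94

U+247FB → 4-byte form F0 A4 9F BB at offsets 0–3.
U+222A → 3-byte form E2 88 AA at offsets 4–6.
U+05DC → 2-byte form D7 9C at offsets 7–8.
U+07E3 → 2-byte form DF A3 at offsets 9–10.
U+E850E → 4-byte form F3 A8 94 8E at offsets 11–14.
Offset 13 falls in char 5's range; it's byte 3 of F3 A8 94 8E = 0x94.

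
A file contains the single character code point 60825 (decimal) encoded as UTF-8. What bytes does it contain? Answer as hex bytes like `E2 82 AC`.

EE B6 99

U+ED99 = 0xED99 = 60825 decimal. In range U+0800–U+FFFF → 3-byte form: 1110xxxx 10xxxxxx 10xxxxxx.
Binary (16 bits): 1110110110011001.
Split 4+6+6: 1110 | 110110 | 011001.
Byte 1: 11101110 = 0xEE.
Byte 2: 10110110 = 0xB6.
Byte 3: 10011001 = 0x99.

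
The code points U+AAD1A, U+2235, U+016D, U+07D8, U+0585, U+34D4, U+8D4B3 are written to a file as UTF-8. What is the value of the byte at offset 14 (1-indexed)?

1-indexed offset 14 is 0-indexed offset 13.
U+AAD1A → 4-byte form F2 AA B4 9A at offsets 0–3.
U+2235 → 3-byte form E2 88 B5 at offsets 4–6.
U+016D → 2-byte form C5 AD at offsets 7–8.
U+07D8 → 2-byte form DF 98 at offsets 9–10.
U+0585 → 2-byte form D6 85 at offsets 11–12.
U+34D4 → 3-byte form E3 93 94 at offsets 13–15.
Offset 13 falls in char 6's range; it's byte 1 of E3 93 94 = 0xE3.

0xE3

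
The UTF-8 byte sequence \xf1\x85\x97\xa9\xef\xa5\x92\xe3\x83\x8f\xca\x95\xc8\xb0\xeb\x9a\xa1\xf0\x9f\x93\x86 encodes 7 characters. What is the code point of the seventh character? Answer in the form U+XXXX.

Offset 0: leading byte 0xF1 = 11110001 → 4-byte char #1 = F1 85 97 A9.
Offset 4: leading byte 0xEF = 11101111 → 3-byte char #2 = EF A5 92.
Offset 7: leading byte 0xE3 = 11100011 → 3-byte char #3 = E3 83 8F.
Offset 10: leading byte 0xCA = 11001010 → 2-byte char #4 = CA 95.
Offset 12: leading byte 0xC8 = 11001000 → 2-byte char #5 = C8 B0.
Offset 14: leading byte 0xEB = 11101011 → 3-byte char #6 = EB 9A A1.
Offset 17: leading byte 0xF0 = 11110000 → 4-byte char #7 = F0 9F 93 86.
Leading byte 0xF0 = 11110000 matches 11110xxx → 4-byte sequence.
Byte 1: 0xF0 = 11110000, payload 000 (3 bits).
Byte 2: 0x9F = 10011111 (10xxxxxx ✓), payload 011111.
Byte 3: 0x93 = 10010011 (10xxxxxx ✓), payload 010011.
Byte 4: 0x86 = 10000110 (10xxxxxx ✓), payload 000110.
Concatenate: 000011111010011000110 = 0x1F4C6 (21 bits → U+1F4C6).

U+1F4C6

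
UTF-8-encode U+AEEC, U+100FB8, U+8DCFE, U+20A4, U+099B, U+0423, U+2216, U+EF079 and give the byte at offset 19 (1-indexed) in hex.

1-indexed offset 19 is 0-indexed offset 18.
U+AEEC → 3-byte form EA BB AC at offsets 0–2.
U+100FB8 → 4-byte form F4 80 BE B8 at offsets 3–6.
U+8DCFE → 4-byte form F2 8D B3 BE at offsets 7–10.
U+20A4 → 3-byte form E2 82 A4 at offsets 11–13.
U+099B → 3-byte form E0 A6 9B at offsets 14–16.
U+0423 → 2-byte form D0 A3 at offsets 17–18.
Offset 18 falls in char 6's range; it's byte 2 of D0 A3 = 0xA3.

0xA3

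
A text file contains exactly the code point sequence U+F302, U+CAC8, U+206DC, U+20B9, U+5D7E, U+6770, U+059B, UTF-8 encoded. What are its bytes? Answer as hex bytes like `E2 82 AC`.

EF 8C 82 EC AB 88 F0 A0 9B 9C E2 82 B9 E5 B5 BE E6 9D B0 D6 9B

U+F302: 3-byte form → EF 8C 82.
U+CAC8: 3-byte form → EC AB 88.
U+206DC: 4-byte form → F0 A0 9B 9C.
U+20B9: 3-byte form → E2 82 B9.
U+5D7E: 3-byte form → E5 B5 BE.
U+6770: 3-byte form → E6 9D B0.
U+059B: 2-byte form → D6 9B.
Concatenated (21 bytes): EF 8C 82 EC AB 88 F0 A0 9B 9C E2 82 B9 E5 B5 BE E6 9D B0 D6 9B.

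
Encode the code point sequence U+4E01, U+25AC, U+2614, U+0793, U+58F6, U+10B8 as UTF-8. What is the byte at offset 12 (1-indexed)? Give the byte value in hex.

1-indexed offset 12 is 0-indexed offset 11.
U+4E01 → 3-byte form E4 B8 81 at offsets 0–2.
U+25AC → 3-byte form E2 96 AC at offsets 3–5.
U+2614 → 3-byte form E2 98 94 at offsets 6–8.
U+0793 → 2-byte form DE 93 at offsets 9–10.
U+58F6 → 3-byte form E5 A3 B6 at offsets 11–13.
Offset 11 falls in char 5's range; it's byte 1 of E5 A3 B6 = 0xE5.

0xE5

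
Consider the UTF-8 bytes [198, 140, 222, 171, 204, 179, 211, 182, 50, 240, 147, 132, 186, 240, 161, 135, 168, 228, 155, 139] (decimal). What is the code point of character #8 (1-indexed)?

U+46CB

Offset 0: leading byte 0xC6 = 11000110 → 2-byte char #1 = C6 8C.
Offset 2: leading byte 0xDE = 11011110 → 2-byte char #2 = DE AB.
Offset 4: leading byte 0xCC = 11001100 → 2-byte char #3 = CC B3.
Offset 6: leading byte 0xD3 = 11010011 → 2-byte char #4 = D3 B6.
Offset 8: leading byte 0x32 = 00110010 → 1-byte char #5 = 32.
Offset 9: leading byte 0xF0 = 11110000 → 4-byte char #6 = F0 93 84 BA.
Offset 13: leading byte 0xF0 = 11110000 → 4-byte char #7 = F0 A1 87 A8.
Offset 17: leading byte 0xE4 = 11100100 → 3-byte char #8 = E4 9B 8B.
Leading byte 0xE4 = 11100100 matches 1110xxxx → 3-byte sequence.
Byte 1: 0xE4 = 11100100, payload 0100 (4 bits).
Byte 2: 0x9B = 10011011 (10xxxxxx ✓), payload 011011.
Byte 3: 0x8B = 10001011 (10xxxxxx ✓), payload 001011.
Concatenate: 0100011011001011 = 0x46CB (16 bits → U+46CB).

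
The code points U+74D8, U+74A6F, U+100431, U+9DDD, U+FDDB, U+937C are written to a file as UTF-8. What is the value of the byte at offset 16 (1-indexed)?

1-indexed offset 16 is 0-indexed offset 15.
U+74D8 → 3-byte form E7 93 98 at offsets 0–2.
U+74A6F → 4-byte form F1 B4 A9 AF at offsets 3–6.
U+100431 → 4-byte form F4 80 90 B1 at offsets 7–10.
U+9DDD → 3-byte form E9 B7 9D at offsets 11–13.
U+FDDB → 3-byte form EF B7 9B at offsets 14–16.
Offset 15 falls in char 5's range; it's byte 2 of EF B7 9B = 0xB7.

0xB7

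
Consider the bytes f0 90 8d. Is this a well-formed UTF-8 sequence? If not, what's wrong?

invalid (sequence truncated)

Leading byte 0xF0 = 11110000 → 4-byte form, but only 3 bytes are present.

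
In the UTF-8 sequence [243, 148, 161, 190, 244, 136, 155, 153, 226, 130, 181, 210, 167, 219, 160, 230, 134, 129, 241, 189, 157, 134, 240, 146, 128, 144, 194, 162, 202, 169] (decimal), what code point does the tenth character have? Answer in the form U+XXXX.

Offset 0: leading byte 0xF3 = 11110011 → 4-byte char #1 = F3 94 A1 BE.
Offset 4: leading byte 0xF4 = 11110100 → 4-byte char #2 = F4 88 9B 99.
Offset 8: leading byte 0xE2 = 11100010 → 3-byte char #3 = E2 82 B5.
Offset 11: leading byte 0xD2 = 11010010 → 2-byte char #4 = D2 A7.
Offset 13: leading byte 0xDB = 11011011 → 2-byte char #5 = DB A0.
Offset 15: leading byte 0xE6 = 11100110 → 3-byte char #6 = E6 86 81.
Offset 18: leading byte 0xF1 = 11110001 → 4-byte char #7 = F1 BD 9D 86.
Offset 22: leading byte 0xF0 = 11110000 → 4-byte char #8 = F0 92 80 90.
Offset 26: leading byte 0xC2 = 11000010 → 2-byte char #9 = C2 A2.
Offset 28: leading byte 0xCA = 11001010 → 2-byte char #10 = CA A9.
Leading byte 0xCA = 11001010 matches 110xxxxx → 2-byte sequence.
Byte 1: 0xCA = 11001010, payload 01010 (5 bits).
Byte 2: 0xA9 = 10101001 (10xxxxxx ✓), payload 101001.
Concatenate: 01010101001 = 0x2A9 (11 bits → U+02A9).

U+02A9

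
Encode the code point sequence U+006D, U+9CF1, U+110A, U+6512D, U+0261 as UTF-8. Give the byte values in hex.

U+006D: 1-byte form → 6D.
U+9CF1: 3-byte form → E9 B3 B1.
U+110A: 3-byte form → E1 84 8A.
U+6512D: 4-byte form → F1 A5 84 AD.
U+0261: 2-byte form → C9 A1.
Concatenated (13 bytes): 6D E9 B3 B1 E1 84 8A F1 A5 84 AD C9 A1.

6D E9 B3 B1 E1 84 8A F1 A5 84 AD C9 A1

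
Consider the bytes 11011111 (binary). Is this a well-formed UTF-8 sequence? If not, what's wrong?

invalid (sequence truncated)

Leading byte 0xDF = 11011111 → 2-byte form, but only 1 byte is present.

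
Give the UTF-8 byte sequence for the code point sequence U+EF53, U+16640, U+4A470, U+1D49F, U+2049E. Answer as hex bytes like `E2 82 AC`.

EE BD 93 F0 96 99 80 F1 8A 91 B0 F0 9D 92 9F F0 A0 92 9E

U+EF53: 3-byte form → EE BD 93.
U+16640: 4-byte form → F0 96 99 80.
U+4A470: 4-byte form → F1 8A 91 B0.
U+1D49F: 4-byte form → F0 9D 92 9F.
U+2049E: 4-byte form → F0 A0 92 9E.
Concatenated (19 bytes): EE BD 93 F0 96 99 80 F1 8A 91 B0 F0 9D 92 9F F0 A0 92 9E.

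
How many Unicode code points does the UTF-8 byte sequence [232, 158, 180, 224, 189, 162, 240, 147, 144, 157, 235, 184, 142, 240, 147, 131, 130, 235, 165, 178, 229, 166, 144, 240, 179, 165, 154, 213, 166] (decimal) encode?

9

Byte at offset 0: 0xE8 = 11101000 → 3-byte char (#1). Advance 3.
Byte at offset 3: 0xE0 = 11100000 → 3-byte char (#2). Advance 3.
Byte at offset 6: 0xF0 = 11110000 → 4-byte char (#3). Advance 4.
Byte at offset 10: 0xEB = 11101011 → 3-byte char (#4). Advance 3.
Byte at offset 13: 0xF0 = 11110000 → 4-byte char (#5). Advance 4.
Byte at offset 17: 0xEB = 11101011 → 3-byte char (#6). Advance 3.
Byte at offset 20: 0xE5 = 11100101 → 3-byte char (#7). Advance 3.
Byte at offset 23: 0xF0 = 11110000 → 4-byte char (#8). Advance 4.
Byte at offset 27: 0xD5 = 11010101 → 2-byte char (#9). Advance 2.
Reached end at offset 29 after 9 code points.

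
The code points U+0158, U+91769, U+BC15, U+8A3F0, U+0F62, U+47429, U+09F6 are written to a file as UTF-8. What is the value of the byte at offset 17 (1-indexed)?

0xF1

1-indexed offset 17 is 0-indexed offset 16.
U+0158 → 2-byte form C5 98 at offsets 0–1.
U+91769 → 4-byte form F2 91 9D A9 at offsets 2–5.
U+BC15 → 3-byte form EB B0 95 at offsets 6–8.
U+8A3F0 → 4-byte form F2 8A 8F B0 at offsets 9–12.
U+0F62 → 3-byte form E0 BD A2 at offsets 13–15.
U+47429 → 4-byte form F1 87 90 A9 at offsets 16–19.
Offset 16 falls in char 6's range; it's byte 1 of F1 87 90 A9 = 0xF1.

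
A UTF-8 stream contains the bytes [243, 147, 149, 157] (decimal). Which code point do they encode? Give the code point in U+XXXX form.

Leading byte 0xF3 = 11110011 matches 11110xxx → 4-byte sequence.
Byte 1: 0xF3 = 11110011, payload 011 (3 bits).
Byte 2: 0x93 = 10010011 (10xxxxxx ✓), payload 010011.
Byte 3: 0x95 = 10010101 (10xxxxxx ✓), payload 010101.
Byte 4: 0x9D = 10011101 (10xxxxxx ✓), payload 011101.
Concatenate: 011010011010101011101 = 0xD355D (21 bits → U+D355D).

U+D355D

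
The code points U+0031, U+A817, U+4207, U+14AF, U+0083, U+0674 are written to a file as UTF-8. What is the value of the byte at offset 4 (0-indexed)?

0xE4

U+0031 → 1-byte form 31 at offsets 0–0.
U+A817 → 3-byte form EA A0 97 at offsets 1–3.
U+4207 → 3-byte form E4 88 87 at offsets 4–6.
Offset 4 falls in char 3's range; it's byte 1 of E4 88 87 = 0xE4.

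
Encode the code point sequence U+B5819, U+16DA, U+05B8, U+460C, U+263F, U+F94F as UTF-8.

U+B5819: 4-byte form → F2 B5 A0 99.
U+16DA: 3-byte form → E1 9B 9A.
U+05B8: 2-byte form → D6 B8.
U+460C: 3-byte form → E4 98 8C.
U+263F: 3-byte form → E2 98 BF.
U+F94F: 3-byte form → EF A5 8F.
Concatenated (18 bytes): F2 B5 A0 99 E1 9B 9A D6 B8 E4 98 8C E2 98 BF EF A5 8F.

F2 B5 A0 99 E1 9B 9A D6 B8 E4 98 8C E2 98 BF EF A5 8F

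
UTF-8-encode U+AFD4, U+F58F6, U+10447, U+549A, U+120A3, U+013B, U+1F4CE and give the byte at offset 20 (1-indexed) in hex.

1-indexed offset 20 is 0-indexed offset 19.
U+AFD4 → 3-byte form EA BF 94 at offsets 0–2.
U+F58F6 → 4-byte form F3 B5 A3 B6 at offsets 3–6.
U+10447 → 4-byte form F0 90 91 87 at offsets 7–10.
U+549A → 3-byte form E5 92 9A at offsets 11–13.
U+120A3 → 4-byte form F0 92 82 A3 at offsets 14–17.
U+013B → 2-byte form C4 BB at offsets 18–19.
Offset 19 falls in char 6's range; it's byte 2 of C4 BB = 0xBB.

0xBB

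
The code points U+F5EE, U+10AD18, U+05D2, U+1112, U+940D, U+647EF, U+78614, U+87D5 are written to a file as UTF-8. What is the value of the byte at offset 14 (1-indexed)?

0x90

1-indexed offset 14 is 0-indexed offset 13.
U+F5EE → 3-byte form EF 97 AE at offsets 0–2.
U+10AD18 → 4-byte form F4 8A B4 98 at offsets 3–6.
U+05D2 → 2-byte form D7 92 at offsets 7–8.
U+1112 → 3-byte form E1 84 92 at offsets 9–11.
U+940D → 3-byte form E9 90 8D at offsets 12–14.
Offset 13 falls in char 5's range; it's byte 2 of E9 90 8D = 0x90.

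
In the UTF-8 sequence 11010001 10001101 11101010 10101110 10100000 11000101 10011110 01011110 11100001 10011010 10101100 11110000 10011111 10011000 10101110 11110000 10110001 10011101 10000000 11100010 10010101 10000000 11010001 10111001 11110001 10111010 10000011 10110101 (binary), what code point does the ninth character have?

Offset 0: leading byte 0xD1 = 11010001 → 2-byte char #1 = D1 8D.
Offset 2: leading byte 0xEA = 11101010 → 3-byte char #2 = EA AE A0.
Offset 5: leading byte 0xC5 = 11000101 → 2-byte char #3 = C5 9E.
Offset 7: leading byte 0x5E = 01011110 → 1-byte char #4 = 5E.
Offset 8: leading byte 0xE1 = 11100001 → 3-byte char #5 = E1 9A AC.
Offset 11: leading byte 0xF0 = 11110000 → 4-byte char #6 = F0 9F 98 AE.
Offset 15: leading byte 0xF0 = 11110000 → 4-byte char #7 = F0 B1 9D 80.
Offset 19: leading byte 0xE2 = 11100010 → 3-byte char #8 = E2 95 80.
Offset 22: leading byte 0xD1 = 11010001 → 2-byte char #9 = D1 B9.
Leading byte 0xD1 = 11010001 matches 110xxxxx → 2-byte sequence.
Byte 1: 0xD1 = 11010001, payload 10001 (5 bits).
Byte 2: 0xB9 = 10111001 (10xxxxxx ✓), payload 111001.
Concatenate: 10001111001 = 0x479 (11 bits → U+0479).

U+0479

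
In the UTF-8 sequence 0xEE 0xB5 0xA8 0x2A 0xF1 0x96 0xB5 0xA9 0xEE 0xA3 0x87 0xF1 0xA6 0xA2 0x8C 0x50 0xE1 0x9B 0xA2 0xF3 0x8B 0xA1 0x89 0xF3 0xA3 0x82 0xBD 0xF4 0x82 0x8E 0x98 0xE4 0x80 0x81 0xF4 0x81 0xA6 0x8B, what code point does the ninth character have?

U+E30BD

Offset 0: leading byte 0xEE = 11101110 → 3-byte char #1 = EE B5 A8.
Offset 3: leading byte 0x2A = 00101010 → 1-byte char #2 = 2A.
Offset 4: leading byte 0xF1 = 11110001 → 4-byte char #3 = F1 96 B5 A9.
Offset 8: leading byte 0xEE = 11101110 → 3-byte char #4 = EE A3 87.
Offset 11: leading byte 0xF1 = 11110001 → 4-byte char #5 = F1 A6 A2 8C.
Offset 15: leading byte 0x50 = 01010000 → 1-byte char #6 = 50.
Offset 16: leading byte 0xE1 = 11100001 → 3-byte char #7 = E1 9B A2.
Offset 19: leading byte 0xF3 = 11110011 → 4-byte char #8 = F3 8B A1 89.
Offset 23: leading byte 0xF3 = 11110011 → 4-byte char #9 = F3 A3 82 BD.
Leading byte 0xF3 = 11110011 matches 11110xxx → 4-byte sequence.
Byte 1: 0xF3 = 11110011, payload 011 (3 bits).
Byte 2: 0xA3 = 10100011 (10xxxxxx ✓), payload 100011.
Byte 3: 0x82 = 10000010 (10xxxxxx ✓), payload 000010.
Byte 4: 0xBD = 10111101 (10xxxxxx ✓), payload 111101.
Concatenate: 011100011000010111101 = 0xE30BD (21 bits → U+E30BD).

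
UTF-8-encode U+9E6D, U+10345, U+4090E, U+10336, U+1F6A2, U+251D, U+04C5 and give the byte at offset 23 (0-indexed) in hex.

0x85

U+9E6D → 3-byte form E9 B9 AD at offsets 0–2.
U+10345 → 4-byte form F0 90 8D 85 at offsets 3–6.
U+4090E → 4-byte form F1 80 A4 8E at offsets 7–10.
U+10336 → 4-byte form F0 90 8C B6 at offsets 11–14.
U+1F6A2 → 4-byte form F0 9F 9A A2 at offsets 15–18.
U+251D → 3-byte form E2 94 9D at offsets 19–21.
U+04C5 → 2-byte form D3 85 at offsets 22–23.
Offset 23 falls in char 7's range; it's byte 2 of D3 85 = 0x85.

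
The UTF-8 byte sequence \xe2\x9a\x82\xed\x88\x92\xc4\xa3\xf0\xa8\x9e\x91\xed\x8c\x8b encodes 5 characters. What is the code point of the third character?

U+0123

Offset 0: leading byte 0xE2 = 11100010 → 3-byte char #1 = E2 9A 82.
Offset 3: leading byte 0xED = 11101101 → 3-byte char #2 = ED 88 92.
Offset 6: leading byte 0xC4 = 11000100 → 2-byte char #3 = C4 A3.
Leading byte 0xC4 = 11000100 matches 110xxxxx → 2-byte sequence.
Byte 1: 0xC4 = 11000100, payload 00100 (5 bits).
Byte 2: 0xA3 = 10100011 (10xxxxxx ✓), payload 100011.
Concatenate: 00100100011 = 0x123 (11 bits → U+0123).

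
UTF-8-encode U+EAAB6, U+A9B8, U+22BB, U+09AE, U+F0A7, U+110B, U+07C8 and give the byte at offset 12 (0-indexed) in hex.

0xAE

U+EAAB6 → 4-byte form F3 AA AA B6 at offsets 0–3.
U+A9B8 → 3-byte form EA A6 B8 at offsets 4–6.
U+22BB → 3-byte form E2 8A BB at offsets 7–9.
U+09AE → 3-byte form E0 A6 AE at offsets 10–12.
Offset 12 falls in char 4's range; it's byte 3 of E0 A6 AE = 0xAE.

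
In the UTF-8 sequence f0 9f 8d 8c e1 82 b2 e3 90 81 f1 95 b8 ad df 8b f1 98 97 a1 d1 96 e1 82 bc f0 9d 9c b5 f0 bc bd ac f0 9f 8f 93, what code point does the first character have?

U+1F34C

Offset 0: leading byte 0xF0 = 11110000 → 4-byte char #1 = F0 9F 8D 8C.
Leading byte 0xF0 = 11110000 matches 11110xxx → 4-byte sequence.
Byte 1: 0xF0 = 11110000, payload 000 (3 bits).
Byte 2: 0x9F = 10011111 (10xxxxxx ✓), payload 011111.
Byte 3: 0x8D = 10001101 (10xxxxxx ✓), payload 001101.
Byte 4: 0x8C = 10001100 (10xxxxxx ✓), payload 001100.
Concatenate: 000011111001101001100 = 0x1F34C (21 bits → U+1F34C).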